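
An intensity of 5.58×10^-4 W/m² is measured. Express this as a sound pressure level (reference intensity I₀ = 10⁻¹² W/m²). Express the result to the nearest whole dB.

87 dB

I/I₀ = 5.58×10^-4/10⁻¹² = 5.58×10^8, and L = 10·log₁₀(I/I₀).
L = 10·(0.7466 + 8) = 87.47 dB.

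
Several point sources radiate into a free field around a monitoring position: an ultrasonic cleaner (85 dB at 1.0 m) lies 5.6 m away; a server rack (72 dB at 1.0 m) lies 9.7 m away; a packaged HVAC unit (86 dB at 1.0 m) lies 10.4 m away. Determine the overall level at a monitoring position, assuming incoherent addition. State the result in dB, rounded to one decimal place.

Apply inverse-square spreading to bring every level to the receiver, then sum 10^(L/10).
ultrasonic cleaner: 85 − 20·log₁₀(5.6/1.0) = 85 − 14.96 = 70.04 dB.
server rack: 72 − 20·log₁₀(9.7/1.0) = 72 − 19.74 = 52.26 dB.
packaged HVAC unit: 86 − 20·log₁₀(10.4/1.0) = 86 − 20.34 = 65.66 dB.
Σ 10^(L/10) = 1.393e+07 → L_total = 10·log₁₀(1.393e+07) = 71.44 dB.

71.4 dB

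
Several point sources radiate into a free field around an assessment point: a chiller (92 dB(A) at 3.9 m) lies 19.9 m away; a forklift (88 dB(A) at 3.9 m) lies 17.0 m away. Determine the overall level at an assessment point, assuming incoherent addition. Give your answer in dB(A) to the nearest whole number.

80 dB(A)

Propagate each source to the receiver with L = L_ref − 20·log₁₀(r/r_ref), then add intensities.
chiller: 92 − 20·log₁₀(19.9/3.9) = 92 − 14.16 = 77.84 dB(A).
forklift: 88 − 20·log₁₀(17.0/3.9) = 88 − 12.79 = 75.21 dB(A).
Σ 10^(L/10) = 9.408e+07 → L_total = 10·log₁₀(9.408e+07) = 79.73 dB(A).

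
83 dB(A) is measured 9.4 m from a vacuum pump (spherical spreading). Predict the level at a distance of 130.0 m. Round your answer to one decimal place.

60.2 dB(A)

Point-source attenuation: ΔL = 20·log₁₀(r₂/r₁) = 20·log₁₀(130.0/9.4) = 22.816 dB.
L₂ = 83 − 20·log₁₀(130.0/9.4) = 83 − 22.816 = 60.18 dB(A).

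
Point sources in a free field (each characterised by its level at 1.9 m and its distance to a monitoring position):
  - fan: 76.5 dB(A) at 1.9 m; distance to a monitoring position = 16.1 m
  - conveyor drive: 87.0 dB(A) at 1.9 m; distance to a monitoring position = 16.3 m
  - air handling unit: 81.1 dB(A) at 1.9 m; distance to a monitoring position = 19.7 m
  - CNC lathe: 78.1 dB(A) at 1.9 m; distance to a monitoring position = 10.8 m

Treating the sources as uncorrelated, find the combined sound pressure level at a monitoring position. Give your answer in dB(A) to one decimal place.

Propagate each source to the receiver with L = L_ref − 20·log₁₀(r/r_ref), then add intensities.
fan: 76.5 − 20·log₁₀(16.1/1.9) = 76.5 − 18.56 = 57.94 dB(A).
conveyor drive: 87.0 − 20·log₁₀(16.3/1.9) = 87.0 − 18.67 = 68.33 dB(A).
air handling unit: 81.1 − 20·log₁₀(19.7/1.9) = 81.1 − 20.31 = 60.79 dB(A).
CNC lathe: 78.1 − 20·log₁₀(10.8/1.9) = 78.1 − 15.09 = 63.01 dB(A).
Σ 10^(L/10) = 1.063e+07 → L_total = 10·log₁₀(1.063e+07) = 70.26 dB(A).

70.3 dB(A)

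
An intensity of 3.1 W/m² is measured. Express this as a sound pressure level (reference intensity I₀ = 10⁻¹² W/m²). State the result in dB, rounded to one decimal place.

124.9 dB

I/I₀ = 3.1/10⁻¹² = 3.1×10^12, and L = 10·log₁₀(I/I₀).
L = 10·(0.4914 + 12) = 124.91 dB.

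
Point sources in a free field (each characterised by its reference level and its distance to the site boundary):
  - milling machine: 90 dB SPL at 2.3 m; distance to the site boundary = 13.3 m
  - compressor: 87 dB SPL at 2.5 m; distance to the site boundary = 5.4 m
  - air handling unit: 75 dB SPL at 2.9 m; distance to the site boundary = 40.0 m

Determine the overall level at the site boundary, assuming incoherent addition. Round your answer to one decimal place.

First find each source's level at the receiver (point-source: −20·log₁₀(r/r_ref)), then combine on an intensity basis.
milling machine: 90 − 20·log₁₀(13.3/2.3) = 90 − 15.24 = 74.76 dB SPL.
compressor: 87 − 20·log₁₀(5.4/2.5) = 87 − 6.69 = 80.31 dB SPL.
air handling unit: 75 − 20·log₁₀(40.0/2.9) = 75 − 22.79 = 52.21 dB SPL.
Σ 10^(L/10) = 1.375e+08 → L_total = 10·log₁₀(1.375e+08) = 81.38 dB SPL.

81.4 dB SPL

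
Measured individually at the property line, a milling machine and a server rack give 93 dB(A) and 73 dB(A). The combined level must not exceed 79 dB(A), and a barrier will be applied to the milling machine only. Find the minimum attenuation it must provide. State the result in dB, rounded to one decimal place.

Everything except the milling machine sums to 10^(73/10) = 1.995e+07 in linear terms, 73.00 dB(A).
To meet 79 dB(A) overall, the treated milling machine may contribute at most 10^(79/10) − 1.995e+07 = 5.948e+07, i.e. 77.74 dB(A).
So the milling machine must be reduced from 93 to 77.74 dB(A): IL = 15.26 dB.

15.3 dB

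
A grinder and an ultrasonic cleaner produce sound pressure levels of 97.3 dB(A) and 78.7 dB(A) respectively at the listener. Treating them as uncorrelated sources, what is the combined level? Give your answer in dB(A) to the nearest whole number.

For uncorrelated sources the intensities add, so convert each level to linear form, sum, and take 10·log₁₀ of the total.
Σ 10^(L/10) = 10^(97.3/10) + 10^(78.7/10) = 5.444e+09.
L_total = 10·log₁₀(5.444e+09) = 97.36 dB(A).

97 dB(A)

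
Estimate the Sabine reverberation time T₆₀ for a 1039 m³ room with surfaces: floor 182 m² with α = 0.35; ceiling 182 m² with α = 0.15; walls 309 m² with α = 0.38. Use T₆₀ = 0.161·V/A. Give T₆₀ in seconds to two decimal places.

Total absorption A = 182·0.35 + 182·0.15 + 309·0.38 = 208.42 m² sabins.
T₆₀ = 0.161·V/A = 0.161·1039/208.42 = 0.803 s.

0.80 s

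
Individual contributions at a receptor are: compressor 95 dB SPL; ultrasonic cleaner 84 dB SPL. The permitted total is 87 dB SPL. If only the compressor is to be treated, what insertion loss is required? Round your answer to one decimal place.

11.0 dB

Everything except the compressor sums to 10^(84/10) = 2.512e+08 in linear terms, 84.00 dB SPL.
To meet 87 dB SPL overall, the treated compressor may contribute at most 10^(87/10) − 2.512e+08 = 2.500e+08, i.e. 83.98 dB SPL.
So the compressor must be reduced from 95 to 83.98 dB SPL: IL = 11.02 dB.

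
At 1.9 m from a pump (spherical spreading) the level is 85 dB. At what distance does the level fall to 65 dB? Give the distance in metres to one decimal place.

19.0 m

Point-source spreading drops the level by 20·log₁₀(r₂/r₁); inverting, r₂/r₁ = 10^(ΔL/20).
r₂ = 1.9·10^((85−65)/20) = 1.9·10^(20.0/20) = 19.00 m.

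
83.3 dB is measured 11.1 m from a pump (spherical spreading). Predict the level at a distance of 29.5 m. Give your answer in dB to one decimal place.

74.8 dB

Spherical spreading from a point source gives a 20·log₁₀(r₂/r₁) drop.
L₂ = 83.3 − 20·log₁₀(29.5/11.1) = 83.3 − 8.490 = 74.81 dB.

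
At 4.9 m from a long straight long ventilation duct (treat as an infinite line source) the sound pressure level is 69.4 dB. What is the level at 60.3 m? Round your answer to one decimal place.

For a line source, L₂ = L₁ − 10·log₁₀(r₂/r₁).
L₂ = 69.4 − 10·log₁₀(60.3/4.9) = 69.4 − 10.901 = 58.50 dB.

58.5 dB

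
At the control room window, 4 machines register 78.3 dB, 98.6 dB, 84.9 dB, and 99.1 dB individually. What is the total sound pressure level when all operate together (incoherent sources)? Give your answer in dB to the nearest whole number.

Incoherent sources combine by intensity addition: L_total = 10·log₁₀(Σ 10^(L_i/10)).
Σ 10^(L/10) = 10^(78.3/10) + 10^(98.6/10) + 10^(84.9/10) + 10^(99.1/10) = 1.575e+10.
L_total = 10·log₁₀(1.575e+10) = 101.97 dB.

102 dB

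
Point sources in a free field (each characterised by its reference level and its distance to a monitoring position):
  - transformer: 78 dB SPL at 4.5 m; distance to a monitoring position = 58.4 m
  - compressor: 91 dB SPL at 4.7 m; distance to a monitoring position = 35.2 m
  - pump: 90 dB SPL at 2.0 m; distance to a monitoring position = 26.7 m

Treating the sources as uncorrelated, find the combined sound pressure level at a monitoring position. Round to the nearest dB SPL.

75 dB SPL

Apply inverse-square spreading to bring every level to the receiver, then sum 10^(L/10).
transformer: 78 − 20·log₁₀(58.4/4.5) = 78 − 22.26 = 55.74 dB SPL.
compressor: 91 − 20·log₁₀(35.2/4.7) = 91 − 17.49 = 73.51 dB SPL.
pump: 90 − 20·log₁₀(26.7/2.0) = 90 − 22.51 = 67.49 dB SPL.
Σ 10^(L/10) = 2.843e+07 → L_total = 10·log₁₀(2.843e+07) = 74.54 dB SPL.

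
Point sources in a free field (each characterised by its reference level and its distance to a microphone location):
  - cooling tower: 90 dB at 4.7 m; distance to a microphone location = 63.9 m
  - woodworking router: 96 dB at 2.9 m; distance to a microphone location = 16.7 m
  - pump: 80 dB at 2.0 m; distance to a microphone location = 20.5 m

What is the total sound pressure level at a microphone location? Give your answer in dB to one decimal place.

81.0 dB

First find each source's level at the receiver (point-source: −20·log₁₀(r/r_ref)), then combine on an intensity basis.
cooling tower: 90 − 20·log₁₀(63.9/4.7) = 90 − 22.67 = 67.33 dB.
woodworking router: 96 − 20·log₁₀(16.7/2.9) = 96 − 15.21 = 80.79 dB.
pump: 80 − 20·log₁₀(20.5/2.0) = 80 − 20.21 = 59.79 dB.
Σ 10^(L/10) = 1.264e+08 → L_total = 10·log₁₀(1.264e+08) = 81.02 dB.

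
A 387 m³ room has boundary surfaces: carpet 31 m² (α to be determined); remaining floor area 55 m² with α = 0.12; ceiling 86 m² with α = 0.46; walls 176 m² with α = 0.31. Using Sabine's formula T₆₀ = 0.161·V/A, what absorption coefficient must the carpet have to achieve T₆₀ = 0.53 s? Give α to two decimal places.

Required total absorption A = 0.161·387/0.53 = 117.56 m².
Absorption from the other surfaces = 55·0.12 + 86·0.46 + 176·0.31 = 100.72 m², so the carpet must supply 16.84 m² over 31 m².
α = 16.84/31 = 0.543.

0.54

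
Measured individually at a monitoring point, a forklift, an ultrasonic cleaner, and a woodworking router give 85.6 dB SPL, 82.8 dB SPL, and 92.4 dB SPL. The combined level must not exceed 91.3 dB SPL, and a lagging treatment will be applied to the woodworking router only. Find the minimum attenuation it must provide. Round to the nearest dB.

3 dB

Fixed contribution from the other sources: Σ 10^(L/10) = 10^(85.6/10) + 10^(82.8/10) = 5.536e+08 (87.43 dB SPL).
To meet 91.3 dB SPL overall, the treated woodworking router may contribute at most 10^(91.3/10) − 5.536e+08 = 7.953e+08, i.e. 89.01 dB SPL.
Required insertion loss = 92.4 − 89.01 = 3.39 dB.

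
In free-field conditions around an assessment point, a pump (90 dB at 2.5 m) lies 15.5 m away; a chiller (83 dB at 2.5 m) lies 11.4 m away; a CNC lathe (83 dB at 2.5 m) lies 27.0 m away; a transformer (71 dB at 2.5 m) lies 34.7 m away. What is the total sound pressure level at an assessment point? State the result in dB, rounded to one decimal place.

Propagate each source to the receiver with L = L_ref − 20·log₁₀(r/r_ref), then add intensities.
pump: 90 − 20·log₁₀(15.5/2.5) = 90 − 15.85 = 74.15 dB.
chiller: 83 − 20·log₁₀(11.4/2.5) = 83 − 13.18 = 69.82 dB.
CNC lathe: 83 − 20·log₁₀(27.0/2.5) = 83 − 20.67 = 62.33 dB.
transformer: 71 − 20·log₁₀(34.7/2.5) = 71 − 22.85 = 48.15 dB.
Σ 10^(L/10) = 3.739e+07 → L_total = 10·log₁₀(3.739e+07) = 75.73 dB.

75.7 dB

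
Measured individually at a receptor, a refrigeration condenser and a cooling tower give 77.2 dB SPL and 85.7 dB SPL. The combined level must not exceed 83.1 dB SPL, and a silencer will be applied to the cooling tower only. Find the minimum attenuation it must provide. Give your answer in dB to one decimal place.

3.9 dB

Fixed contribution from the other source: Σ 10^(L/10) = 10^(77.2/10) = 5.248e+07 (77.20 dB SPL).
To meet 83.1 dB SPL overall, the treated cooling tower may contribute at most 10^(83.1/10) − 5.248e+07 = 1.517e+08, i.e. 81.81 dB SPL.
So the cooling tower must be reduced from 85.7 to 81.81 dB SPL: IL = 3.89 dB.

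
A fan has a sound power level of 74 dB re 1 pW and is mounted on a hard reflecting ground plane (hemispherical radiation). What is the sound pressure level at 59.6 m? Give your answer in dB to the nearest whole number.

Free-field hemispherical radiation: L_p = L_w − 10·log₁₀(2π·r²), r = 59.6 m.
2π·r² = 2.232e+04 m², 10·log₁₀ of that is 43.487 dB.
L_p = 74 − 43.487 = 30.51 dB.

31 dB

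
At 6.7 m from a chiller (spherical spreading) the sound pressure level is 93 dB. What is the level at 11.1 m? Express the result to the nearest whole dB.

89 dB

Point-source attenuation: ΔL = 20·log₁₀(r₂/r₁) = 20·log₁₀(11.1/6.7) = 4.385 dB.
L₂ = 93 − 20·log₁₀(11.1/6.7) = 93 − 4.385 = 88.62 dB.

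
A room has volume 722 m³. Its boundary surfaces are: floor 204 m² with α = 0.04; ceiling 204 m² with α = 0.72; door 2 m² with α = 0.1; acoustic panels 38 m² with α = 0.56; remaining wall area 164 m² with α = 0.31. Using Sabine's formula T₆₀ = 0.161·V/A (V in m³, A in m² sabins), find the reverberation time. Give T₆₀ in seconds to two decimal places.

Total absorption A = 204·0.04 + 204·0.72 + 2·0.1 + 38·0.56 + 164·0.31 = 227.36 m² sabins.
T₆₀ = 0.161 × 722 / 227.36 = 0.511 s.

0.51 s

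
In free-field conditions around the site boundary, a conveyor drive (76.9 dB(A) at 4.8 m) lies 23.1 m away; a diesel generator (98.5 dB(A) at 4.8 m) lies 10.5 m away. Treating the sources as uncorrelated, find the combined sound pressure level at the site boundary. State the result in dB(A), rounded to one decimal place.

Apply inverse-square spreading to bring every level to the receiver, then sum 10^(L/10).
conveyor drive: 76.9 − 20·log₁₀(23.1/4.8) = 76.9 − 13.65 = 63.25 dB(A).
diesel generator: 98.5 − 20·log₁₀(10.5/4.8) = 98.5 − 6.80 = 91.70 dB(A).
Σ 10^(L/10) = 1.482e+09 → L_total = 10·log₁₀(1.482e+09) = 91.71 dB(A).

91.7 dB(A)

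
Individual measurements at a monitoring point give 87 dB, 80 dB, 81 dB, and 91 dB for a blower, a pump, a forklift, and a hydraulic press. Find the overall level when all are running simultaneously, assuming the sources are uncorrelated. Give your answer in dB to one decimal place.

For uncorrelated sources the intensities add, so convert each level to linear form, sum, and take 10·log₁₀ of the total.
Σ 10^(L/10) = 10^(87/10) + 10^(80/10) + 10^(81/10) + 10^(91/10) = 1.986e+09.
L_total = 10·log₁₀(1.986e+09) = 92.98 dB.

93.0 dB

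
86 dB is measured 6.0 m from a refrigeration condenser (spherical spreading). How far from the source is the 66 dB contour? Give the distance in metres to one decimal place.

60.0 m

Point-source spreading drops the level by 20·log₁₀(r₂/r₁); inverting, r₂/r₁ = 10^(ΔL/20).
r₂ = 6.0·10^((86−66)/20) = 6.0·10^(20.0/20) = 60.00 m.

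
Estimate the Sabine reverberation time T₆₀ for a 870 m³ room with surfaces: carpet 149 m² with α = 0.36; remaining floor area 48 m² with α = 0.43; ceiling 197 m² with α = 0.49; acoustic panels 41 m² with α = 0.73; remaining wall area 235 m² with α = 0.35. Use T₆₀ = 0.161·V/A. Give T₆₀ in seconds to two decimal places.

0.49 s

Total absorption A = 149·0.36 + 48·0.43 + 197·0.49 + 41·0.73 + 235·0.35 = 282.99 m² sabins.
T₆₀ = 0.161 × 870 / 282.99 = 0.495 s.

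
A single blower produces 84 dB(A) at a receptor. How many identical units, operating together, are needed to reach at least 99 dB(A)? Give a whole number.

Need L₁ + 10·log₁₀ N ≥ 99, i.e. log₁₀ N ≥ 1.50.
N ≥ 10^(15.0/10) = 31.623, so N = 32.

32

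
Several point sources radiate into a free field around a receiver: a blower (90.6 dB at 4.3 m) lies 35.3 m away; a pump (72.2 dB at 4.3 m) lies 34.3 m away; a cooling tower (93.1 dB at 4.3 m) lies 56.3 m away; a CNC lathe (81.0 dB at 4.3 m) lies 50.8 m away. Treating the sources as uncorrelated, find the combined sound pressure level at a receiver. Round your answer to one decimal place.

First find each source's level at the receiver (point-source: −20·log₁₀(r/r_ref)), then combine on an intensity basis.
blower: 90.6 − 20·log₁₀(35.3/4.3) = 90.6 − 18.29 = 72.31 dB.
pump: 72.2 − 20·log₁₀(34.3/4.3) = 72.2 − 18.04 = 54.16 dB.
cooling tower: 93.1 − 20·log₁₀(56.3/4.3) = 93.1 − 22.34 = 70.76 dB.
CNC lathe: 81.0 − 20·log₁₀(50.8/4.3) = 81.0 − 21.45 = 59.55 dB.
Σ 10^(L/10) = 3.011e+07 → L_total = 10·log₁₀(3.011e+07) = 74.79 dB.

74.8 dB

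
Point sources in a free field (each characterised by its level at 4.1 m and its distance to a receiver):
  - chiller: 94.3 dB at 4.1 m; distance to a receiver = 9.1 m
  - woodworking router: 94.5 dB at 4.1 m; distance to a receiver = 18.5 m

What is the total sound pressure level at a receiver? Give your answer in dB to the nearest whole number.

88 dB

First find each source's level at the receiver (point-source: −20·log₁₀(r/r_ref)), then combine on an intensity basis.
chiller: 94.3 − 20·log₁₀(9.1/4.1) = 94.3 − 6.93 = 87.37 dB.
woodworking router: 94.5 − 20·log₁₀(18.5/4.1) = 94.5 − 13.09 = 81.41 dB.
Σ 10^(L/10) = 6.848e+08 → L_total = 10·log₁₀(6.848e+08) = 88.36 dB.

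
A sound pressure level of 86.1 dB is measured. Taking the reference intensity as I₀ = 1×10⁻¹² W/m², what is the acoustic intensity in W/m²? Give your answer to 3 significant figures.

0.000407 W/m²

I = I₀·10^(L/10) = 10⁻¹² × 10^(86.1/10) = 10^(-3.390).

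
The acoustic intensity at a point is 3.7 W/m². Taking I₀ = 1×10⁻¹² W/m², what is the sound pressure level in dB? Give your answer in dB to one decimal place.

I/I₀ = 3.7/10⁻¹² = 3.7×10^12, and L = 10·log₁₀(I/I₀).
L = 10·(0.5682 + 12) = 125.68 dB.

125.7 dB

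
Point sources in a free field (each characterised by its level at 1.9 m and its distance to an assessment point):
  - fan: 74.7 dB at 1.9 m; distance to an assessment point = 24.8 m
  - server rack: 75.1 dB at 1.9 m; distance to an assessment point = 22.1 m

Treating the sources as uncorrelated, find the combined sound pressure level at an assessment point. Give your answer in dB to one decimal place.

56.2 dB

First find each source's level at the receiver (point-source: −20·log₁₀(r/r_ref)), then combine on an intensity basis.
fan: 74.7 − 20·log₁₀(24.8/1.9) = 74.7 − 22.31 = 52.39 dB.
server rack: 75.1 − 20·log₁₀(22.1/1.9) = 75.1 − 21.31 = 53.79 dB.
Σ 10^(L/10) = 4.124e+05 → L_total = 10·log₁₀(4.124e+05) = 56.15 dB.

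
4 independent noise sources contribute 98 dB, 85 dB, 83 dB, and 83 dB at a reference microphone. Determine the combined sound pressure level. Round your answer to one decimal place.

98.5 dB

For uncorrelated sources the intensities add, so convert each level to linear form, sum, and take 10·log₁₀ of the total.
Σ 10^(L/10) = 10^(98/10) + 10^(85/10) + 10^(83/10) + 10^(83/10) = 7.025e+09.
L_total = 10·log₁₀(7.025e+09) = 98.47 dB.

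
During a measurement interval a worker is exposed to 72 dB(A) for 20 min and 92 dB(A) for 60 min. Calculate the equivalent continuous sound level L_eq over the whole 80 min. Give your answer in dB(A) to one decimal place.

90.8 dB(A)

Weight each interval's intensity by its duration and average over T = 80 min:
Σ tᵢ·10^(Lᵢ/10) = 20·10^(72/10) + 60·10^(92/10) = 9.541e+10.
L_eq = 10·log₁₀(9.541e+10/80) = 90.77 dB(A).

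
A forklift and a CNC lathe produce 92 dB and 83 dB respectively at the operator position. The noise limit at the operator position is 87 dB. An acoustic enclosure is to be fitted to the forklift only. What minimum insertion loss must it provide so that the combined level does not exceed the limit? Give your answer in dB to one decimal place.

Everything except the forklift sums to 10^(83/10) = 1.995e+08 in linear terms, 83.00 dB.
The limit corresponds to 10^(87/10) = 5.012e+08; subtracting the fixed part leaves 3.017e+08 for the forklift, i.e. 84.80 dB.
So the forklift must be reduced from 92 to 84.80 dB: IL = 7.20 dB.

7.2 dB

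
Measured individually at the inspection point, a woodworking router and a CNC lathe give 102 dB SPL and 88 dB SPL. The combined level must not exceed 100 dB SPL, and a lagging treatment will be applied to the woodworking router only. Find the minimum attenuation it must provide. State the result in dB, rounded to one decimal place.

2.3 dB

Fixed contribution from the other source: Σ 10^(L/10) = 10^(88/10) = 6.310e+08 (88.00 dB SPL).
The limit corresponds to 10^(100/10) = 1.000e+10; subtracting the fixed part leaves 9.369e+09 for the woodworking router, i.e. 99.72 dB SPL.
So the woodworking router must be reduced from 102 to 99.72 dB SPL: IL = 2.28 dB.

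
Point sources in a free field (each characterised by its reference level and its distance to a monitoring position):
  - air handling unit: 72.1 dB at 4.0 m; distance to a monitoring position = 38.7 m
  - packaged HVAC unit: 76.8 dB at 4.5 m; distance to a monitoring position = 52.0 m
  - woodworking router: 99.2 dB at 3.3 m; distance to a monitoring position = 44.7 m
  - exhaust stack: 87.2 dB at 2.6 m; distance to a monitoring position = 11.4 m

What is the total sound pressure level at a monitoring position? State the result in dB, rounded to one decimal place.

Apply inverse-square spreading to bring every level to the receiver, then sum 10^(L/10).
air handling unit: 72.1 − 20·log₁₀(38.7/4.0) = 72.1 − 19.71 = 52.39 dB.
packaged HVAC unit: 76.8 − 20·log₁₀(52.0/4.5) = 76.8 − 21.26 = 55.54 dB.
woodworking router: 99.2 − 20·log₁₀(44.7/3.3) = 99.2 − 22.64 = 76.56 dB.
exhaust stack: 87.2 − 20·log₁₀(11.4/2.6) = 87.2 − 12.84 = 74.36 dB.
Σ 10^(L/10) = 7.316e+07 → L_total = 10·log₁₀(7.316e+07) = 78.64 dB.

78.6 dB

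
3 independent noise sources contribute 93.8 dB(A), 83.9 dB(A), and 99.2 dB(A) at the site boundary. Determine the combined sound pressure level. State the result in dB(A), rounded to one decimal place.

100.4 dB(A)

Incoherent sources combine by intensity addition: L_total = 10·log₁₀(Σ 10^(L_i/10)).
Σ 10^(L/10) = 10^(93.8/10) + 10^(83.9/10) + 10^(99.2/10) = 1.096e+10.
L_total = 10·log₁₀(1.096e+10) = 100.40 dB(A).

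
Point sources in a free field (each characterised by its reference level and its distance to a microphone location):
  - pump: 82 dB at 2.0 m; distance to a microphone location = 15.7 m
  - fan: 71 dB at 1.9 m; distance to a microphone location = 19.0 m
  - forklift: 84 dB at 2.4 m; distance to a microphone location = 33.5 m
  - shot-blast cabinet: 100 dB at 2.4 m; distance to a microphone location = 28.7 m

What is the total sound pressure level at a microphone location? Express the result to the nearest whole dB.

First find each source's level at the receiver (point-source: −20·log₁₀(r/r_ref)), then combine on an intensity basis.
pump: 82 − 20·log₁₀(15.7/2.0) = 82 − 17.90 = 64.10 dB.
fan: 71 − 20·log₁₀(19.0/1.9) = 71 − 20.00 = 51.00 dB.
forklift: 84 − 20·log₁₀(33.5/2.4) = 84 − 22.90 = 61.10 dB.
shot-blast cabinet: 100 − 20·log₁₀(28.7/2.4) = 100 − 21.55 = 78.45 dB.
Σ 10^(L/10) = 7.392e+07 → L_total = 10·log₁₀(7.392e+07) = 78.69 dB.

79 dB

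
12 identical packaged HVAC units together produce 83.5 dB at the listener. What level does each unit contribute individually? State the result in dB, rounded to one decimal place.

72.7 dB

12 equal contributions raise the level by 10·log₁₀ 12 = 10.792 dB, so each unit alone gives 83.5 − 10.792.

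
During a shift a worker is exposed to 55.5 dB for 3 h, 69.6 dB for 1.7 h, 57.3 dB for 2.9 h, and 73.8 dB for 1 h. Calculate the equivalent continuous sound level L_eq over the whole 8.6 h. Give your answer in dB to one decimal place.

66.9 dB

Weight each interval's intensity by its duration and average over T = 8.6 h:
Σ tᵢ·10^(Lᵢ/10) = 3·10^(55.5/10) + 1.7·10^(69.6/10) + 2.9·10^(57.3/10) + 1·10^(73.8/10) = 4.211e+07.
L_eq = 10·log₁₀(4.211e+07/8.6) = 66.90 dB.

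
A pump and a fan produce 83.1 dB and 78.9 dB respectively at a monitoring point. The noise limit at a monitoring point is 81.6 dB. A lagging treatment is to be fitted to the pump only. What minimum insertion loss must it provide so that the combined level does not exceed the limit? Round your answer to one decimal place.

The untreated sources together contribute 10^(78.9/10) = 7.762e+07, i.e. 78.90 dB.
The limit corresponds to 10^(81.6/10) = 1.445e+08; subtracting the fixed part leaves 6.692e+07 for the pump, i.e. 78.26 dB.
Required insertion loss = 83.1 − 78.26 = 4.84 dB.

4.8 dB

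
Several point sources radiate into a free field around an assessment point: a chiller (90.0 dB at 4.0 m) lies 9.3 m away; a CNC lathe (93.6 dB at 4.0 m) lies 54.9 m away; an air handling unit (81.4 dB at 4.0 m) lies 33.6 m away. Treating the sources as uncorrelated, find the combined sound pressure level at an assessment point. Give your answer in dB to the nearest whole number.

Apply inverse-square spreading to bring every level to the receiver, then sum 10^(L/10).
chiller: 90.0 − 20·log₁₀(9.3/4.0) = 90.0 − 7.33 = 82.67 dB.
CNC lathe: 93.6 − 20·log₁₀(54.9/4.0) = 93.6 − 22.75 = 70.85 dB.
air handling unit: 81.4 − 20·log₁₀(33.6/4.0) = 81.4 − 18.49 = 62.91 dB.
Σ 10^(L/10) = 1.991e+08 → L_total = 10·log₁₀(1.991e+08) = 82.99 dB.

83 dB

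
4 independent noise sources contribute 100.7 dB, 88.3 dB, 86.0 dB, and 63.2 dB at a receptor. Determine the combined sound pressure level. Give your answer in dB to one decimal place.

For uncorrelated sources the intensities add, so convert each level to linear form, sum, and take 10·log₁₀ of the total.
Σ 10^(L/10) = 10^(100.7/10) + 10^(88.3/10) + 10^(86.0/10) + 10^(63.2/10) = 1.283e+10.
L_total = 10·log₁₀(1.283e+10) = 101.08 dB.

101.1 dB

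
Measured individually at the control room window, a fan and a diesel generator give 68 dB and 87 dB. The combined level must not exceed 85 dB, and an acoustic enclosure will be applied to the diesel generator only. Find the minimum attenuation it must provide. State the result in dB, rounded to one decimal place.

Fixed contribution from the other source: Σ 10^(L/10) = 10^(68/10) = 6.310e+06 (68.00 dB).
To meet 85 dB overall, the treated diesel generator may contribute at most 10^(85/10) − 6.310e+06 = 3.099e+08, i.e. 84.91 dB.
Required insertion loss = 87 − 84.91 = 2.09 dB.

2.1 dB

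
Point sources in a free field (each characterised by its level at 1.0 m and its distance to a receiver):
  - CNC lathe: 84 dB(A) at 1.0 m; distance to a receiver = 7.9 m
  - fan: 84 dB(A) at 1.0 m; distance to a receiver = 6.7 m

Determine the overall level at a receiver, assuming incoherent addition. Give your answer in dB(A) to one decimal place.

69.8 dB(A)

Apply inverse-square spreading to bring every level to the receiver, then sum 10^(L/10).
CNC lathe: 84 − 20·log₁₀(7.9/1.0) = 84 − 17.95 = 66.05 dB(A).
fan: 84 − 20·log₁₀(6.7/1.0) = 84 − 16.52 = 67.48 dB(A).
Σ 10^(L/10) = 9.620e+06 → L_total = 10·log₁₀(9.620e+06) = 69.83 dB(A).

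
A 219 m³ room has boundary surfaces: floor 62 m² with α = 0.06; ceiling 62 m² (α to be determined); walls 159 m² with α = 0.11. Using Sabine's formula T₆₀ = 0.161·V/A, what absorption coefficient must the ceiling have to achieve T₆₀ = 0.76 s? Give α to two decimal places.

0.41

From T₆₀ = 0.161·V/A, the target T₆₀ = 0.76 s needs A = 0.161·219/0.76 = 46.39 m².
Absorption from the other surfaces = 62·0.06 + 159·0.11 = 21.21 m², so the ceiling must supply 25.18 m² over 62 m².
α = 25.18/62 = 0.406.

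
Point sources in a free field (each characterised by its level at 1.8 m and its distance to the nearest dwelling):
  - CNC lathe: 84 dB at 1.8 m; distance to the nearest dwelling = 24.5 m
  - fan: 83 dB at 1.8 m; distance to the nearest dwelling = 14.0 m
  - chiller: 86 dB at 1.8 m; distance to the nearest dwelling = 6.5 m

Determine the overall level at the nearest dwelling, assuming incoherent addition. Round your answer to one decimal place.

First find each source's level at the receiver (point-source: −20·log₁₀(r/r_ref)), then combine on an intensity basis.
CNC lathe: 84 − 20·log₁₀(24.5/1.8) = 84 − 22.68 = 61.32 dB.
fan: 83 − 20·log₁₀(14.0/1.8) = 83 − 17.82 = 65.18 dB.
chiller: 86 − 20·log₁₀(6.5/1.8) = 86 − 11.15 = 74.85 dB.
Σ 10^(L/10) = 3.518e+07 → L_total = 10·log₁₀(3.518e+07) = 75.46 dB.

75.5 dB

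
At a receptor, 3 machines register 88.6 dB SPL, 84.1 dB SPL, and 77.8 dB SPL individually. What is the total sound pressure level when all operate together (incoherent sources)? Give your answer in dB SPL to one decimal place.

For uncorrelated sources the intensities add, so convert each level to linear form, sum, and take 10·log₁₀ of the total.
Σ 10^(L/10) = 10^(88.6/10) + 10^(84.1/10) + 10^(77.8/10) = 1.042e+09.
L_total = 10·log₁₀(1.042e+09) = 90.18 dB SPL.

90.2 dB SPL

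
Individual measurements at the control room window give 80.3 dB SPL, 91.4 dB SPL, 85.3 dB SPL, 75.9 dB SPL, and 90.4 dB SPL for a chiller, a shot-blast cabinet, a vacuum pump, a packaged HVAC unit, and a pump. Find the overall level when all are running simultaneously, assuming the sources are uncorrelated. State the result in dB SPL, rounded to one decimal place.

94.7 dB SPL

For uncorrelated sources the intensities add, so convert each level to linear form, sum, and take 10·log₁₀ of the total.
Σ 10^(L/10) = 10^(80.3/10) + 10^(91.4/10) + 10^(85.3/10) + 10^(75.9/10) + 10^(90.4/10) = 2.962e+09.
L_total = 10·log₁₀(2.962e+09) = 94.72 dB SPL.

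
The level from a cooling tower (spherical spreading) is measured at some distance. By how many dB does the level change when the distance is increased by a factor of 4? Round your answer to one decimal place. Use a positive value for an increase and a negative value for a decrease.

A point source loses 6 dB per doubling of distance; generally ΔL = −20·log₁₀(r₂/r₁).
ΔL = −20·log₁₀(4) = -12.04 dB.

-12.0 dB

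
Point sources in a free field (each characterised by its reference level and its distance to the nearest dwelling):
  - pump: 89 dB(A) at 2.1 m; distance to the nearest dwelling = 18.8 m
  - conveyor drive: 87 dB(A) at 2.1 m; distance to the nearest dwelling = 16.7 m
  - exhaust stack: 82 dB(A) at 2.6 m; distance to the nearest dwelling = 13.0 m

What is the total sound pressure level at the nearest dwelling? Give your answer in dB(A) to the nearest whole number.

74 dB(A)

First find each source's level at the receiver (point-source: −20·log₁₀(r/r_ref)), then combine on an intensity basis.
pump: 89 − 20·log₁₀(18.8/2.1) = 89 − 19.04 = 69.96 dB(A).
conveyor drive: 87 − 20·log₁₀(16.7/2.1) = 87 − 18.01 = 68.99 dB(A).
exhaust stack: 82 − 20·log₁₀(13.0/2.6) = 82 − 13.98 = 68.02 dB(A).
Σ 10^(L/10) = 2.418e+07 → L_total = 10·log₁₀(2.418e+07) = 73.83 dB(A).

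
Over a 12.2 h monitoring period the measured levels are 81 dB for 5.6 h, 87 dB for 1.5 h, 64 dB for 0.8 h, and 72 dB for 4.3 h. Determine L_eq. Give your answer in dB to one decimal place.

81.0 dB

The energy average is taken in the linear domain: L_eq = 10·log₁₀[(Σ tᵢ·10^(Lᵢ/10))/T], T = 12.2 h.
Σ tᵢ·10^(Lᵢ/10) = 5.6·10^(81/10) + 1.5·10^(87/10) + 0.8·10^(64/10) + 4.3·10^(72/10) = 1.527e+09.
L_eq = 10·log₁₀(1.527e+09/12.2) = 80.97 dB.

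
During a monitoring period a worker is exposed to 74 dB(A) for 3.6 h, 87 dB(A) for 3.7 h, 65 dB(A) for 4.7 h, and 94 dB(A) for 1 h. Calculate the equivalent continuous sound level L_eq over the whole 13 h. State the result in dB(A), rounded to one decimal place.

The energy average is taken in the linear domain: L_eq = 10·log₁₀[(Σ tᵢ·10^(Lᵢ/10))/T], T = 13 h.
Σ tᵢ·10^(Lᵢ/10) = 3.6·10^(74/10) + 3.7·10^(87/10) + 4.7·10^(65/10) + 1·10^(94/10) = 4.472e+09.
L_eq = 10·log₁₀(4.472e+09/13) = 85.37 dB(A).

85.4 dB(A)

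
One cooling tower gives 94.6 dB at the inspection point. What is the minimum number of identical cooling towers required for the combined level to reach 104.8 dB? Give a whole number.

11

Need L₁ + 10·log₁₀ N ≥ 104.8, i.e. log₁₀ N ≥ 1.02.
N ≥ 10^(10.2/10) = 10.471, so N = 11.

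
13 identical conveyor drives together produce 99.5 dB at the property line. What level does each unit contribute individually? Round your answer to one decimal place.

Dividing the total intensity by 13 lowers the level by 10·log₁₀ 13 = 11.139 dB: L₁ = 99.5 − 11.139.

88.4 dB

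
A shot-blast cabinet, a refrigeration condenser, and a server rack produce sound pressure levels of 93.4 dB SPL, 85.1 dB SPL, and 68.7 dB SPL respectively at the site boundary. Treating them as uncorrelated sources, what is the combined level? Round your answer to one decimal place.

For uncorrelated sources the intensities add, so convert each level to linear form, sum, and take 10·log₁₀ of the total.
Σ 10^(L/10) = 10^(93.4/10) + 10^(85.1/10) + 10^(68.7/10) = 2.519e+09.
L_total = 10·log₁₀(2.519e+09) = 94.01 dB SPL.

94.0 dB SPL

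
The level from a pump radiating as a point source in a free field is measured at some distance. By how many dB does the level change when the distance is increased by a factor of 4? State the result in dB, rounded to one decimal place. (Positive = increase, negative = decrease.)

-12.0 dB

With spherical spreading the level changes by −20·log₁₀(r₂/r₁).
ΔL = −20·log₁₀(4) = -12.04 dB.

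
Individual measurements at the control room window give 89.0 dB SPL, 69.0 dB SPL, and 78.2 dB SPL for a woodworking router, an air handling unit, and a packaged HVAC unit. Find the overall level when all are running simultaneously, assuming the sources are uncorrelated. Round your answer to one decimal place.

Incoherent sources combine by intensity addition: L_total = 10·log₁₀(Σ 10^(L_i/10)).
Σ 10^(L/10) = 10^(89.0/10) + 10^(69.0/10) + 10^(78.2/10) = 8.683e+08.
L_total = 10·log₁₀(8.683e+08) = 89.39 dB SPL.

89.4 dB SPL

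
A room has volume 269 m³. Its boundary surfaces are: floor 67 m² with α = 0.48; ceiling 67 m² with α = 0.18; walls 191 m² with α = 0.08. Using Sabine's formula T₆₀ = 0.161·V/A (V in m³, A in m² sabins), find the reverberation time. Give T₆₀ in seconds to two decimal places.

0.73 s

Total absorption A = 67·0.48 + 67·0.18 + 191·0.08 = 59.50 m² sabins.
T₆₀ = 0.161·V/A = 0.161·269/59.50 = 0.728 s.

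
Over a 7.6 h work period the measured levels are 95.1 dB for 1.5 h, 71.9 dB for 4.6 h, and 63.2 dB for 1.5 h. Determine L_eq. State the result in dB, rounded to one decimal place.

The energy average is taken in the linear domain: L_eq = 10·log₁₀[(Σ tᵢ·10^(Lᵢ/10))/T], T = 7.6 h.
Σ tᵢ·10^(Lᵢ/10) = 1.5·10^(95.1/10) + 4.6·10^(71.9/10) + 1.5·10^(63.2/10) = 4.928e+09.
L_eq = 10·log₁₀(4.928e+09/7.6) = 88.12 dB.

88.1 dB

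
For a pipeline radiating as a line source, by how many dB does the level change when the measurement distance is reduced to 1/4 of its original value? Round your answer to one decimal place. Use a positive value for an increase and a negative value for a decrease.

+6.0 dB

With cylindrical spreading the level changes by −10·log₁₀(r₂/r₁).
ΔL = −10·log₁₀(0.25) = +6.02 dB.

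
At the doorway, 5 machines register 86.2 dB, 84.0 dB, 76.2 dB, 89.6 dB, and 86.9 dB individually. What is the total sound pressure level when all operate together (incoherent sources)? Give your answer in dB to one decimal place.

Incoherent sources combine by intensity addition: L_total = 10·log₁₀(Σ 10^(L_i/10)).
Σ 10^(L/10) = 10^(86.2/10) + 10^(84.0/10) + 10^(76.2/10) + 10^(89.6/10) + 10^(86.9/10) = 2.112e+09.
L_total = 10·log₁₀(2.112e+09) = 93.25 dB.

93.2 dB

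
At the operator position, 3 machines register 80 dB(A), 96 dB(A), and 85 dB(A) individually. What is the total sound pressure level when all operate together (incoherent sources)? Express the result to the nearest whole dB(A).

Incoherent sources combine by intensity addition: L_total = 10·log₁₀(Σ 10^(L_i/10)).
Σ 10^(L/10) = 10^(80/10) + 10^(96/10) + 10^(85/10) = 4.397e+09.
L_total = 10·log₁₀(4.397e+09) = 96.43 dB(A).

96 dB(A)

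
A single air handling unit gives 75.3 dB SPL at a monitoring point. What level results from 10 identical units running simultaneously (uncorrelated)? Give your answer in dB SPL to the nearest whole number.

N identical incoherent sources raise the level by 10·log₁₀ N.
L_total = 75.3 + 10·log₁₀(10) = 75.3 + 10.000 = 85.30 dB SPL.

85 dB SPL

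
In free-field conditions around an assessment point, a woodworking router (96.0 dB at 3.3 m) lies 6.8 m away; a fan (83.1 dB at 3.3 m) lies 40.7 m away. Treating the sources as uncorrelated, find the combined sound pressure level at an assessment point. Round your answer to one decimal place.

First find each source's level at the receiver (point-source: −20·log₁₀(r/r_ref)), then combine on an intensity basis.
woodworking router: 96.0 − 20·log₁₀(6.8/3.3) = 96.0 − 6.28 = 89.72 dB.
fan: 83.1 − 20·log₁₀(40.7/3.3) = 83.1 − 21.82 = 61.28 dB.
Σ 10^(L/10) = 9.389e+08 → L_total = 10·log₁₀(9.389e+08) = 89.73 dB.

89.7 dB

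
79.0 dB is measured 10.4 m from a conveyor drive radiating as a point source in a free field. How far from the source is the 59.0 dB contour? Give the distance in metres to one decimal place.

104.0 m

Point-source spreading drops the level by 20·log₁₀(r₂/r₁); inverting, r₂/r₁ = 10^(ΔL/20).
r₂ = 10.4·10^((79.0−59.0)/20) = 10.4·10^(20.0/20) = 104.00 m.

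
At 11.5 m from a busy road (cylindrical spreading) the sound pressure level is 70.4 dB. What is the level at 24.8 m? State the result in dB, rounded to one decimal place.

67.1 dB

Line-source attenuation: ΔL = 10·log₁₀(r₂/r₁) = 10·log₁₀(24.8/11.5) = 3.338 dB.
L₂ = 70.4 − 10·log₁₀(24.8/11.5) = 70.4 − 3.338 = 67.06 dB.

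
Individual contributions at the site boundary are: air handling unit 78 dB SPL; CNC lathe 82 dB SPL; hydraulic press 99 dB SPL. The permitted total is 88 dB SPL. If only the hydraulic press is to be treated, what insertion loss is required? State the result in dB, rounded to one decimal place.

12.9 dB

Everything except the hydraulic press sums to 10^(78/10) + 10^(82/10) = 2.216e+08 in linear terms, 83.46 dB SPL.
To meet 88 dB SPL overall, the treated hydraulic press may contribute at most 10^(88/10) − 2.216e+08 = 4.094e+08, i.e. 86.12 dB SPL.
So the hydraulic press must be reduced from 99 to 86.12 dB SPL: IL = 12.88 dB.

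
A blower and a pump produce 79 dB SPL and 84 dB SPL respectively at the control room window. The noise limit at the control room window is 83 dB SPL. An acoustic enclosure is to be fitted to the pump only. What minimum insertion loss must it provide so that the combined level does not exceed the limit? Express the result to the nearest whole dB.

3 dB

The untreated sources together contribute 10^(79/10) = 7.943e+07, i.e. 79.00 dB SPL.
The limit corresponds to 10^(83/10) = 1.995e+08; subtracting the fixed part leaves 1.201e+08 for the pump, i.e. 80.80 dB SPL.
So the pump must be reduced from 84 to 80.80 dB SPL: IL = 3.20 dB.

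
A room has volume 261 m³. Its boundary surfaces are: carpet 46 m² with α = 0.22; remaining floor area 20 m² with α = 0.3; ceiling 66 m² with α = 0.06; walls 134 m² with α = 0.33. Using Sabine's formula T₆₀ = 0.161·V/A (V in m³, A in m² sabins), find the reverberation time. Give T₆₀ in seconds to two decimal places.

0.65 s

Total absorption A = 46·0.22 + 20·0.3 + 66·0.06 + 134·0.33 = 64.30 m² sabins.
T₆₀ = 0.161·V/A = 0.161·261/64.30 = 0.654 s.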